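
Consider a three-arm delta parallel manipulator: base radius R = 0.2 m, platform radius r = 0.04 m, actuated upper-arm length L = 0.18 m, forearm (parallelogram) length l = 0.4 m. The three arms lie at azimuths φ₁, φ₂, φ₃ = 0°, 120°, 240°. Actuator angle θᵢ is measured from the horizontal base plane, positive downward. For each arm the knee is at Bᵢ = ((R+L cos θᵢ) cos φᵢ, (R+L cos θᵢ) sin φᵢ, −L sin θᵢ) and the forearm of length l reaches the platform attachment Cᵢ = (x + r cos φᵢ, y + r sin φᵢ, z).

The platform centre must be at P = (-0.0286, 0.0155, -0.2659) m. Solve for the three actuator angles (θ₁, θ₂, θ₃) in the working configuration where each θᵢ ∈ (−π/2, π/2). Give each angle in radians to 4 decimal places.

θ₁ = 0.4363, θ₂ = 0.0871, θ₃ = 0.2622

arm 1 (φ=0.0°): x'=-0.0286, y'=0.0155
  A=0.1886, B=-0.2659, C=(l²−L²−A²−y'²−z²)/(2L)=0.0586
  γ=atan2(-0.2659,0.1886)=-0.9539;  ψ=arccos(0.1797)=1.3901;  θ1=γ+ψ≈0.4363
φ2=120.0° → target in arm frame (0.0277, 0.0170)
  e−x'=0.1323;  (l²−L²−(e−x')²−y'²−z²)/2L = 0.1086
  √(A²+B²)=0.2970;  θ2 = -1.1092+1.1963 ≈ 0.0871
rotate P by −φ3: (0.0009, -0.0325, -0.2659)
  A cos θ + B sin θ = C:  0.1591·cos θ + -0.2659·sin θ = 0.0848
  θ3 = atan2(B,A) + arccos(C/0.3099) = 0.2622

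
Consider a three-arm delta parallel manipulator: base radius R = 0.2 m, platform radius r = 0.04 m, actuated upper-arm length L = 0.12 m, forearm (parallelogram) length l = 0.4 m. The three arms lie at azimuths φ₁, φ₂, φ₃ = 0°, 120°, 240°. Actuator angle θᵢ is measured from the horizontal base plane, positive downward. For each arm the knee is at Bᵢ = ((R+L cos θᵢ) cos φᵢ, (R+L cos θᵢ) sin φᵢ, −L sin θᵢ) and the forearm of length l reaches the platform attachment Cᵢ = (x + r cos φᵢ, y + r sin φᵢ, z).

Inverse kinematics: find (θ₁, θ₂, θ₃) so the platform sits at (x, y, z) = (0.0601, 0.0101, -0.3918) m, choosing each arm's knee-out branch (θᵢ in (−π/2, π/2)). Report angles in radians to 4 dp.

arm 1 (φ=0.0°): x'=0.0601, y'=0.0101
  A cos θ + B sin θ = C:  0.0999·cos θ + -0.3918·sin θ = -0.0750
  √(A²+B²)=0.4043;  θ1 = -1.3211+1.7573 ≈ 0.4361
arm 2 (φ=120.0°): x'=-0.0213, y'=-0.0571
  A=0.1813, B=-0.3918, C=(l²−L²−A²−y'²−z²)/(2L)=-0.1835
  γ=atan2(-0.3918,0.1813)=-1.1374;  ψ=arccos(-0.4250)=2.0098;  θ2=γ+ψ≈0.8724
arm 3 (φ=240.0°): x'=-0.0388, y'=0.0470
  e−x'=0.1988;  (l²−L²−(e−x')²−y'²−z²)/2L = -0.2068
  θ3 = atan2(B,A) + arccos(C/0.4393) = 0.9597

θ₁ = 0.4361, θ₂ = 0.8724, θ₃ = 0.9597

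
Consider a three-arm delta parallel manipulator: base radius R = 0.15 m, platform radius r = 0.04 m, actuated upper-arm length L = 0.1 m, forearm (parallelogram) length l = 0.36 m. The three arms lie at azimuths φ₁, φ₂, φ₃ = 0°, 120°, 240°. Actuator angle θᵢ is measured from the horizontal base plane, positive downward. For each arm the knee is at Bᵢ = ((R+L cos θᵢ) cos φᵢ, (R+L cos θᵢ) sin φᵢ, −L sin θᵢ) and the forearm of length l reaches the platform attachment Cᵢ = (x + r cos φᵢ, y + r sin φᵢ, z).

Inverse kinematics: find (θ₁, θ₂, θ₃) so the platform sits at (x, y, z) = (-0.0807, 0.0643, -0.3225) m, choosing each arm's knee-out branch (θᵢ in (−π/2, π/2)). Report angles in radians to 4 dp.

θ₁ = 0.8729, θ₂ = -0.1749, θ₃ = 0.5234

rotate P by −φ1: (-0.0807, 0.0643, -0.3225)
  e−x'=0.1907;  (l²−L²−(e−x')²−y'²−z²)/2L = -0.1245
  θ1 = atan2(B,A) + arccos(C/0.3747) = 0.8729
φ2=120.0° → target in arm frame (0.0960, 0.0377)
  A cos θ + B sin θ = C:  0.0140·cos θ + -0.3225·sin θ = 0.0699
  γ=atan2(-0.3225,0.0140)=-1.5275;  ψ=arccos(0.2165)=1.3526;  θ2=γ+ψ≈-0.1749
rotate P by −φ3: (-0.0153, -0.1020, -0.3225)
  A=0.1253, B=-0.3225, C=(l²−L²−A²−y'²−z²)/(2L)=-0.0526
  √(A²+B²)=0.3460;  θ3 = -1.2001+1.7235 ≈ 0.5234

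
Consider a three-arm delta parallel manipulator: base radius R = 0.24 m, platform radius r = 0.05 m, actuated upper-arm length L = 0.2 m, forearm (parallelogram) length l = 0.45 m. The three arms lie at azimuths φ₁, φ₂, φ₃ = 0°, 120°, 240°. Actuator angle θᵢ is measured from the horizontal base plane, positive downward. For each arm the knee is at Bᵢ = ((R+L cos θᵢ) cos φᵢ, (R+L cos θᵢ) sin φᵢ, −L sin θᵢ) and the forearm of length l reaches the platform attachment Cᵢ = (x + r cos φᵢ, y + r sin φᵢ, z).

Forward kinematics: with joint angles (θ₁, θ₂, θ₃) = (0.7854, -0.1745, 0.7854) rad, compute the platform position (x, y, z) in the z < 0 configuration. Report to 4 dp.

(-0.0623, 0.1079, -0.3308)

O1 = (0.3314·cos0.0°, 0.3314·sin0.0°, -0.1414) = (0.3314, 0.0000, -0.1414)
arm 2 at φ=120.0°: e+L cos θ2 = 0.3870;  O2 = (-0.1935, 0.3351, 0.0347)
arm 3 at φ=240.0°: e+L cos θ3 = 0.3314;  O3 = (-0.1657, -0.2870, -0.1414)
subtract pairs → two planes through P
[-1.0498 0.6702 0.3523]·P = 0.0211;  [-0.9943 -0.5740 0.0000]·P = 0.0000
det = 1.2690;  x = -0.0095+0.1594z,  y = 0.0165+-0.2760z
into |P−O₁|² = l²: 1.1016z² + 0.1650z + -0.0660 = 0;  Δ = 0.3179;  z = -0.3308 or 0.1810 → z<0 root = -0.3308
x = -0.0623, y = 0.1079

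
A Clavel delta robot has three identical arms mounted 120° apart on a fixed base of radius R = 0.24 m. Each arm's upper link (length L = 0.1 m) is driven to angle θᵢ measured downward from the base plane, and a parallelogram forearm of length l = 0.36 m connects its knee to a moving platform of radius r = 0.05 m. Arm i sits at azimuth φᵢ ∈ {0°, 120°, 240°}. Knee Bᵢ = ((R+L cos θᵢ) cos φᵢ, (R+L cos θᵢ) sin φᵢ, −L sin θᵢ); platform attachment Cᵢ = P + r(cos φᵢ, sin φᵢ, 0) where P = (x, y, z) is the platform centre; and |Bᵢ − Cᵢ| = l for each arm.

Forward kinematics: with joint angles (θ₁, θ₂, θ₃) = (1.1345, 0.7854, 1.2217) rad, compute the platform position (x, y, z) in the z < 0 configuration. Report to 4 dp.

(-0.0122, 0.0355, -0.3525)

centre 1 = (0.2323·cos0.0°, 0.2323·sin0.0°, -0.0906) = (0.2323, 0.0000, -0.0906)
arm 2 at φ=120.0°: (R−r)+L cos θ2 = 0.2607;  centre 2 = (-0.1304, 0.2258, -0.0707)
φ3=240.0°: virtual centre (-0.1121, -0.1942, -0.0940), radius l
eliminate P² terms by subtracting sphere 1 from 2 and 3
plane₁₂: -0.7252x+0.4516y+0.0398z = 0.0108
Cramer: x(z) = -0.0048+0.0210z;  y(z) = 0.0163-0.0545z
quadratic in z: (1.0034)z²+(0.1695)z+(-0.0649)=0, √Δ=0.5380 → z ∈ {-0.3525, 0.1836}; z = -0.3525 (taking z<0)
x = -0.0122, y = 0.0355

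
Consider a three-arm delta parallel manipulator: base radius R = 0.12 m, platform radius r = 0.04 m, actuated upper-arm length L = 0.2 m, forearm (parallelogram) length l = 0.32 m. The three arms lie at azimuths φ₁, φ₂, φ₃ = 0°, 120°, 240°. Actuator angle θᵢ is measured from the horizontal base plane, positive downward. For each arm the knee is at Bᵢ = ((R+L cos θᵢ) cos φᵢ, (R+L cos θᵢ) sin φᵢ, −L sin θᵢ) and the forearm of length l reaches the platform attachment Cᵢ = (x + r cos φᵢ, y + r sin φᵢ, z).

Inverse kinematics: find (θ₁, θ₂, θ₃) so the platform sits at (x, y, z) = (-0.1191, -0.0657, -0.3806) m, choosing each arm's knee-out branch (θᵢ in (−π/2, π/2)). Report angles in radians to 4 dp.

rotate P by −φ1: (-0.1191, -0.0657, -0.3806)
  A cos θ + B sin θ = C:  0.1991·cos θ + -0.3806·sin θ = -0.3160
  γ=atan2(-0.3806,0.1991)=-1.0888;  ψ=arccos(-0.7358)=2.3976;  θ1=γ+ψ≈1.3088
arm 2 (φ=120.0°): x'=0.0027, y'=0.1360
  A cos θ + B sin θ = C:  0.0773·cos θ + -0.3806·sin θ = -0.2673
  θ2 = atan2(B,A) + arccos(C/0.3884) = 0.9597
φ3=240.0° → target in arm frame (0.1164, -0.0703)
  A=-0.0364, B=-0.3806, C=(l²−L²−A²−y'²−z²)/(2L)=-0.2218
  θ3 = atan2(B,A) + arccos(C/0.3823) = 0.5234

θ₁ = 1.3088, θ₂ = 0.9597, θ₃ = 0.5234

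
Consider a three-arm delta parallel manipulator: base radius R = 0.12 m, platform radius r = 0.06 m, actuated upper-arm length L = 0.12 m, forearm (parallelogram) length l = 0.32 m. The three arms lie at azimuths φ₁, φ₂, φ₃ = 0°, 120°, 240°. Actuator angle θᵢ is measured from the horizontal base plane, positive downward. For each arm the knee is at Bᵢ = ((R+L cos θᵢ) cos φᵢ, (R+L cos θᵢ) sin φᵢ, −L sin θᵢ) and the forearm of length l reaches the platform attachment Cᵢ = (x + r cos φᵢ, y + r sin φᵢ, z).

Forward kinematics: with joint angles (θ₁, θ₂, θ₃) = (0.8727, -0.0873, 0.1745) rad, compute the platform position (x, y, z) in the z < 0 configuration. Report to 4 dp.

(-0.1189, 0.0285, -0.2818)

arm 1 at φ=0.0°: (R−r)+L cos θ1 = 0.1371;  O1 = (0.1371, 0.0000, -0.0919)
arm 2 at φ=120.0°: (R−r)+L cos θ2 = 0.1795;  O2 = (-0.0898, 0.1555, 0.0105)
O3 = (0.1782·cos240.0°, 0.1782·sin240.0°, -0.0208) = (-0.0891, -0.1543, -0.0208)
|O₂|²−|O₁|² = 0.0051;  |O₃|²−|O₁|² = 0.0049
[-0.4538 0.3110 0.2048]·P = 0.0051;  [-0.4524 -0.3086 0.1422]·P = 0.0049
Cramer: x(z) = -0.0111+0.3826z;  y(z) = 0.0002-0.1002z
quadratic in z: (1.1564)z²+(0.0704)z+(-0.0720)=0, √Δ=0.5814 → z ∈ {-0.2818, 0.2209}; z = -0.2818 (taking z<0)
x = -0.1189, y = 0.0285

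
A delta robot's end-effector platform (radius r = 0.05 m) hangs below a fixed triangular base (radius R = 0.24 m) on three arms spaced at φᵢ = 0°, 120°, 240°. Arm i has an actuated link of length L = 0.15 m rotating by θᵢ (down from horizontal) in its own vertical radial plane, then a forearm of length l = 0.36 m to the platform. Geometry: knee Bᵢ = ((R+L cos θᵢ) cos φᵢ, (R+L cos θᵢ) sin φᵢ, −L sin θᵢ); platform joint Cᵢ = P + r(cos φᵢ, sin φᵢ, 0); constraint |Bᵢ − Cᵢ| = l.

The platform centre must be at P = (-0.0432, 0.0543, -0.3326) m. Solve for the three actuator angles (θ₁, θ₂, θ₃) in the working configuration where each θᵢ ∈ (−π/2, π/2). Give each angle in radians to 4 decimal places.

rotate P by −φ1: (-0.0432, 0.0543, -0.3326)
  A cos θ + B sin θ = C:  0.2332·cos θ + -0.3326·sin θ = -0.2028
  θ1 = atan2(B,A) + arccos(C/0.4062) = 1.1344
arm 2 (φ=120.0°): x'=0.0686, y'=0.0103
  A=0.1214, B=-0.3326, C=(l²−L²−A²−y'²−z²)/(2L)=-0.0612
  γ=atan2(-0.3326,0.1214)=-1.2209;  ψ=arccos(-0.1729)=1.7445;  θ2=γ+ψ≈0.5236
arm 3 (φ=240.0°): x'=-0.0254, y'=-0.0646
  e−x'=0.2154;  (l²−L²−(e−x')²−y'²−z²)/2L = -0.1803
  √(A²+B²)=0.3963;  θ3 = -0.9960+2.0432 ≈ 1.0472

θ₁ = 1.1344, θ₂ = 0.5236, θ₃ = 1.0472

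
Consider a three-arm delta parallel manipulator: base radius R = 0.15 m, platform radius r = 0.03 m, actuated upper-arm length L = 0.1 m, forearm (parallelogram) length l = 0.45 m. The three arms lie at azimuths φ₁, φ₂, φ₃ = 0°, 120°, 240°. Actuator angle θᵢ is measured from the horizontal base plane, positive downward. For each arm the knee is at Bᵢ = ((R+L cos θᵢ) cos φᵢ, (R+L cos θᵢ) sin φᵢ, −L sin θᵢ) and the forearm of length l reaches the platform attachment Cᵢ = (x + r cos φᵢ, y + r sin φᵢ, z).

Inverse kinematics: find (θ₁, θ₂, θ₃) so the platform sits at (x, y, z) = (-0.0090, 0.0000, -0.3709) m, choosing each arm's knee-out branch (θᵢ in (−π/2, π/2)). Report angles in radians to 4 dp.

rotate P by −φ1: (-0.0090, 0.0000, -0.3709)
  e−x'=0.1290;  (l²−L²−(e−x')²−y'²−z²)/2L = 0.1915
  γ=atan2(-0.3709,0.1290)=-1.2361;  ψ=arccos(0.4876)=1.0615;  θ1=γ+ψ≈-0.1746
arm 2 (φ=120.0°): x'=0.0045, y'=0.0078
  A=0.1155, B=-0.3709, C=(l²−L²−A²−y'²−z²)/(2L)=0.2077
  γ=atan2(-0.3709,0.1155)=-1.2689;  ψ=arccos(0.5346)=1.0068;  θ2=γ+ψ≈-0.2621
φ3=240.0° → target in arm frame (0.0045, -0.0078)
  A cos θ + B sin θ = C:  0.1155·cos θ + -0.3709·sin θ = 0.2077
  γ=atan2(-0.3709,0.1155)=-1.2689;  ψ=arccos(0.5346)=1.0068;  θ3=γ+ψ≈-0.2621

θ₁ = -0.1746, θ₂ = -0.2621, θ₃ = -0.2621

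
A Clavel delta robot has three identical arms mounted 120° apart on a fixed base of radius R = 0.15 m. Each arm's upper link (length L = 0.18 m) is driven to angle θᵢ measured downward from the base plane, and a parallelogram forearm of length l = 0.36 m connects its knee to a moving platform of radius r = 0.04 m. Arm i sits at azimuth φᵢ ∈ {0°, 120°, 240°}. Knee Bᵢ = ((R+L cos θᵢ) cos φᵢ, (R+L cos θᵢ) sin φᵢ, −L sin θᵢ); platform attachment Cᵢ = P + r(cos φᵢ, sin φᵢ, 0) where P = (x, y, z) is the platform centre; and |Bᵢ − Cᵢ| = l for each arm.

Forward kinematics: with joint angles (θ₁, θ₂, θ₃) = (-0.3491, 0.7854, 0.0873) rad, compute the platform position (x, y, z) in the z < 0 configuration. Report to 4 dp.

φ1=0.0°: virtual centre (0.2791, 0.0000, 0.0616), radius l
centre 2 = (0.2373·cos120.0°, 0.2373·sin120.0°, -0.1273) = (-0.1186, 0.2055, -0.1273)
centre 3 = (0.2893·cos240.0°, 0.2893·sin240.0°, -0.0157) = (-0.1447, -0.2506, -0.0157)
subtract pairs → two planes through P
linear system: -0.7956x+0.4110y = -0.0092−-0.3777z; -0.8476x+-0.5011y = 0.0022−-0.1545z
Cramer: x(z) = 0.0049-0.3384z;  y(z) = -0.0128+0.2640z
sphere 1 gives Az²+Bz+C=0 with A=1.1842, B=0.0557, C=-0.0505;  B²−4AC=0.2421;  roots -0.2313, 0.1843;  negative root z = -0.2313
x = 0.0832, y = -0.0739

(0.0832, -0.0739, -0.2313)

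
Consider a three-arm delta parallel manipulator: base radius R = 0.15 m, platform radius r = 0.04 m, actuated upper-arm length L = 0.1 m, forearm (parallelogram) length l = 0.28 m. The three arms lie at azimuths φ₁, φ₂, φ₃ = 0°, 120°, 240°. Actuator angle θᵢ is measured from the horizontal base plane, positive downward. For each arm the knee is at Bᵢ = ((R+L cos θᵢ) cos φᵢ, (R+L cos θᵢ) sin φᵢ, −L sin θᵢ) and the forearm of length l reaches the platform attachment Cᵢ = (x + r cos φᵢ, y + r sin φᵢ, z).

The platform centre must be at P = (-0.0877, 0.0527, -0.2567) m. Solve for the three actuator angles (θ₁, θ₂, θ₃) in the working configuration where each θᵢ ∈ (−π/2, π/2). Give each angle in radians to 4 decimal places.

θ₁ = 1.3090, θ₂ = 0.0870, θ₃ = 0.7847

rotate P by −φ1: (-0.0877, 0.0527, -0.2567)
  e−x'=0.1977;  (l²−L²−(e−x')²−y'²−z²)/2L = -0.1968
  √(A²+B²)=0.3240;  θ1 = -0.9145+2.2235 ≈ 1.3090
φ2=120.0° → target in arm frame (0.0895, 0.0496)
  e−x'=0.0205;  (l²−L²−(e−x')²−y'²−z²)/2L = -0.0019
  √(A²+B²)=0.2575;  θ2 = -1.4911+1.5781 ≈ 0.0870
rotate P by −φ3: (-0.0018, -0.1023, -0.2567)
  A=0.1118, B=-0.2567, C=(l²−L²−A²−y'²−z²)/(2L)=-0.1023
  γ=atan2(-0.2567,0.1118)=-1.1601;  ψ=arccos(-0.3653)=1.9448;  θ3=γ+ψ≈0.7847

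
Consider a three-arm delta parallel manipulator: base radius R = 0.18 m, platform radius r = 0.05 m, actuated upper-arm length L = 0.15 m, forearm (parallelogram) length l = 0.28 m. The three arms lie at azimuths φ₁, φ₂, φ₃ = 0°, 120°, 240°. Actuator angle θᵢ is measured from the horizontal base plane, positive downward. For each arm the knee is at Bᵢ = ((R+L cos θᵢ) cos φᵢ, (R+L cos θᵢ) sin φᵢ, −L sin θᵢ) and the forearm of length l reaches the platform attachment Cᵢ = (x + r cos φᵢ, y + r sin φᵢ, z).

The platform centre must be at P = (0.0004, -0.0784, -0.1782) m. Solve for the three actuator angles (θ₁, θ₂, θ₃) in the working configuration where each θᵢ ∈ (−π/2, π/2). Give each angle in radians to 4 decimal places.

θ₁ = 0.6106, θ₂ = 1.0475, θ₃ = -0.0002

φ1=0.0° → target in arm frame (0.0004, -0.0784)
  A cos θ + B sin θ = C:  0.1296·cos θ + -0.1782·sin θ = 0.0040
  √(A²+B²)=0.2203;  θ1 = -0.9420+1.5526 ≈ 0.6106
arm 2 (φ=120.0°): x'=-0.0681, y'=0.0389
  A cos θ + B sin θ = C:  0.1981·cos θ + -0.1782·sin θ = -0.0554
  θ2 = atan2(B,A) + arccos(C/0.2665) = 1.0475
φ3=240.0° → target in arm frame (0.0677, 0.0395)
  A=0.0623, B=-0.1782, C=(l²−L²−A²−y'²−z²)/(2L)=0.0623
  θ3 = atan2(B,A) + arccos(C/0.1888) = -0.0002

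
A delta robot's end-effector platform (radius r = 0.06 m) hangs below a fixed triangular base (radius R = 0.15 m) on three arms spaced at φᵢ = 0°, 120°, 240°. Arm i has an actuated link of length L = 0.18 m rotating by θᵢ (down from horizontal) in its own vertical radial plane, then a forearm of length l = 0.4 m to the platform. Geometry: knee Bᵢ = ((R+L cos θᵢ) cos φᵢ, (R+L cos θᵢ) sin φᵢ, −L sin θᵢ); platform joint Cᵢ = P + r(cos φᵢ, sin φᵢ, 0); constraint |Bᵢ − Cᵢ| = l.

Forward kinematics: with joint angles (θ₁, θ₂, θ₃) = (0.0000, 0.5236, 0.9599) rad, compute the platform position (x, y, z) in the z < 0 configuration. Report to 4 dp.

(0.1314, 0.0770, -0.3672)

φ1=0.0°: virtual centre (0.2700, 0.0000, 0.0000), radius l
centre 2 = (0.2459·cos120.0°, 0.2459·sin120.0°, -0.0900) = (-0.1229, 0.2129, -0.0900)
φ3=240.0°: virtual centre (-0.0966, -0.1674, -0.1474), radius l
subtract pairs → two planes through P
linear system: -0.7859x+0.4259y = -0.0043−-0.1800z; -0.7332x+-0.3347y = -0.0138−-0.2949z
det = 0.5753;  x = 0.0128+-0.3230z,  y = 0.0133+-0.1734z
into |P−centre ₁|² = l²: 1.1344z² + 0.1616z + -0.0936 = 0;  Δ = 0.4510;  z = -0.3672 or 0.2248 → z<0 root = -0.3672
x = 0.1314, y = 0.0770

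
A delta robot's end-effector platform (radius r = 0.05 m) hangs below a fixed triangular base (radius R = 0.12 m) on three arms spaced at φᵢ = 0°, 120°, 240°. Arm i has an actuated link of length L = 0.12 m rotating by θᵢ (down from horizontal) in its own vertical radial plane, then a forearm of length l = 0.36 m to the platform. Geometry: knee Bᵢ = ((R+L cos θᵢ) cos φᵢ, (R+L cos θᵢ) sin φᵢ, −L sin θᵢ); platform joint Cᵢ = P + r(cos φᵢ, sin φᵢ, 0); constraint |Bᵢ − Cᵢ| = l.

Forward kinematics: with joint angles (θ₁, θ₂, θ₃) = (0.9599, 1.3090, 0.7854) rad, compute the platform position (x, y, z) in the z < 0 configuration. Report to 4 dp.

arm 1 at φ=0.0°: ρ1 = 0.1388;  centre 1 = (0.1388, 0.0000, -0.0983)
φ2=120.0°: virtual centre (-0.0505, 0.0875, -0.1159), radius l
centre 3 = (0.1549·cos240.0°, 0.1549·sin240.0°, -0.0849) = (-0.0774, -0.1341, -0.0849)
|centre ₂|²−|centre ₁|² = -0.0053;  |centre ₃|²−|centre ₁|² = 0.0022
plane₁₂: -0.3787x+0.1750y+-0.0352z = -0.0053
Cramer: x(z) = 0.0058-0.0268z;  y(z) = -0.0177+0.1434z
quadratic in z: (1.0213)z²+(0.1986)z+(-0.1019)=0, √Δ=0.6751 → z ∈ {-0.4278, 0.2333}; z = -0.4278 (taking z<0)
x = 0.0172, y = -0.0790

(0.0172, -0.0790, -0.4278)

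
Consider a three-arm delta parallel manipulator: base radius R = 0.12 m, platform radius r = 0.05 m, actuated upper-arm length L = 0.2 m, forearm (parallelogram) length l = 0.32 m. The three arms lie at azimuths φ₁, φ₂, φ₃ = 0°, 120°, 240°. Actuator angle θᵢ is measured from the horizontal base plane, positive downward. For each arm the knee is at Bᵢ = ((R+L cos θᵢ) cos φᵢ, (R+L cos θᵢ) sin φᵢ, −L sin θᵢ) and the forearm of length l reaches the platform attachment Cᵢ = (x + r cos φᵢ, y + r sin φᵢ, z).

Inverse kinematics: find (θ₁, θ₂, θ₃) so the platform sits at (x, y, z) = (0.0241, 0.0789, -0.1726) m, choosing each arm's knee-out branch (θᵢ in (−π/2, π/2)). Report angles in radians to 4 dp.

θ₁ = -0.0868, θ₂ = -0.3493, θ₃ = 0.6111

rotate P by −φ1: (0.0241, 0.0789, -0.1726)
  e−x'=0.0459;  (l²−L²−(e−x')²−y'²−z²)/2L = 0.0607
  θ1 = atan2(B,A) + arccos(C/0.1786) = -0.0868
φ2=120.0° → target in arm frame (0.0563, -0.0603)
  A=0.0137, B=-0.1726, C=(l²−L²−A²−y'²−z²)/(2L)=0.0720
  θ2 = atan2(B,A) + arccos(C/0.1731) = -0.3493
φ3=240.0° → target in arm frame (-0.0804, -0.0186)
  e−x'=0.1504;  (l²−L²−(e−x')²−y'²−z²)/2L = 0.0241
  γ=atan2(-0.1726,0.1504)=-0.8541;  ψ=arccos(0.1054)=1.4652;  θ3=γ+ψ≈0.6111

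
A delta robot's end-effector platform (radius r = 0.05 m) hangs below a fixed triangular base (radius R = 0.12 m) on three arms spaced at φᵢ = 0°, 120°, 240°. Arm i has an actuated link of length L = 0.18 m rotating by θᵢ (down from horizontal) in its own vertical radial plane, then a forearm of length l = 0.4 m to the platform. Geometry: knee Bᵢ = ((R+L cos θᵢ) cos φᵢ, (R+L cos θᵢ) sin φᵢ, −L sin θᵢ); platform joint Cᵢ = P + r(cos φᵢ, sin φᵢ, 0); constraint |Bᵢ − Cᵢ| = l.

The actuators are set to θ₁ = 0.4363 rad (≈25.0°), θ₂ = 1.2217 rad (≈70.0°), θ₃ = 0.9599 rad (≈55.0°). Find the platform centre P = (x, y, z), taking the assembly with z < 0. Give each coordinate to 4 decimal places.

arm 1 at φ=0.0°: (R−r)+L cos θ1 = 0.2331;  O1 = (0.2331, 0.0000, -0.0761)
O2 = (0.1316·cos120.0°, 0.1316·sin120.0°, -0.1691) = (-0.0658, 0.1139, -0.1691)
O3 = (0.1732·cos240.0°, 0.1732·sin240.0°, -0.1474) = (-0.0866, -0.1500, -0.1474)
eliminate P² terms by subtracting sphere 1 from 2 and 3
linear system: -0.5978x+0.2279y = -0.0142−-0.1862z; -0.6395x+-0.3001y = -0.0084−-0.1428z
Cramer: x(z) = 0.0190-0.2719z;  y(z) = -0.0126+0.1037z
into |P−O₁|² = l²: 1.0847z² + 0.2660z + -0.1082 = 0;  Δ = 0.5402;  z = -0.4614 or 0.2162 → z<0 root = -0.4614
x = 0.1444, y = -0.0604

(0.1444, -0.0604, -0.4614)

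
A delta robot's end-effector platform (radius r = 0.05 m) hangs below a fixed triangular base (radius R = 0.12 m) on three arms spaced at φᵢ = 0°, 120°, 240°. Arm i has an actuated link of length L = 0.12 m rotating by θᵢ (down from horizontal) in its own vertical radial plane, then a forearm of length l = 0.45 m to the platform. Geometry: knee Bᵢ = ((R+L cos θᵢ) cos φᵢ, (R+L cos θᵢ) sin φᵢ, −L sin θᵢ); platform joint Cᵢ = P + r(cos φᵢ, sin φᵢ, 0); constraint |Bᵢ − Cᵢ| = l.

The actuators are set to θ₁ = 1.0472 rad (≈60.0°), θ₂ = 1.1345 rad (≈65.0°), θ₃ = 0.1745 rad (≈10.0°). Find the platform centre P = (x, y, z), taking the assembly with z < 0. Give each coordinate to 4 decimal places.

(-0.0741, -0.1629, -0.4704)

arm 1 at φ=0.0°: e+L cos θ1 = 0.1300;  centre 1 = (0.1300, 0.0000, -0.1039)
φ2=120.0°: virtual centre (-0.0604, 0.1045, -0.1088), radius l
φ3=240.0°: virtual centre (-0.0941, -0.1630, -0.0208), radius l
subtract pairs → two planes through P
plane₁₂: -0.3807x+0.2091y+-0.0097z = -0.0013
det = 0.2178;  x = -0.0059+0.1451z,  y = -0.0169+0.3104z
into |P−centre ₁|² = l²: 1.1174z² + 0.1579z + -0.1730 = 0;  Δ = 0.7980;  z = -0.4704 or 0.3291 → z<0 root = -0.4704
x = -0.0741, y = -0.1629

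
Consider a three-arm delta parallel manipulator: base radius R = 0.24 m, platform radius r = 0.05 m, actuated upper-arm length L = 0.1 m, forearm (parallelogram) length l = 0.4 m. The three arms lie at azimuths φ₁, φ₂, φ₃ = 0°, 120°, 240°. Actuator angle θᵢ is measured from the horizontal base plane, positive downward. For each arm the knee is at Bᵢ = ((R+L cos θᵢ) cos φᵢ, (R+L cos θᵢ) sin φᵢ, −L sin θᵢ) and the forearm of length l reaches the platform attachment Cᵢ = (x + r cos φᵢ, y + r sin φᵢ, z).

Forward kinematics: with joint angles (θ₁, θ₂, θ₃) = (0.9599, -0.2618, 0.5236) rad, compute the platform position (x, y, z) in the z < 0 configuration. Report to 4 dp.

(-0.0730, 0.0523, -0.3157)

O1 = (0.2474·cos0.0°, 0.2474·sin0.0°, -0.0819) = (0.2474, 0.0000, -0.0819)
φ2=120.0°: virtual centre (-0.1433, 0.2482, 0.0259), radius l
O3 = (0.2766·cos240.0°, 0.2766·sin240.0°, -0.0500) = (-0.1383, -0.2395, -0.0500)
eliminate P² terms by subtracting sphere 1 from 2 and 3
[-0.7813 0.4964 0.2156]·P = 0.0149;  [-0.7713 -0.4791 0.0638]·P = 0.0111
Cramer: x(z) = -0.0167+0.1782z;  y(z) = 0.0037-0.1538z
sphere 1 gives Az²+Bz+C=0 with A=1.0554, B=0.0685, C=-0.0835;  B²−4AC=0.3574;  roots -0.3157, 0.2507;  negative root z = -0.3157
x = -0.0730, y = 0.0523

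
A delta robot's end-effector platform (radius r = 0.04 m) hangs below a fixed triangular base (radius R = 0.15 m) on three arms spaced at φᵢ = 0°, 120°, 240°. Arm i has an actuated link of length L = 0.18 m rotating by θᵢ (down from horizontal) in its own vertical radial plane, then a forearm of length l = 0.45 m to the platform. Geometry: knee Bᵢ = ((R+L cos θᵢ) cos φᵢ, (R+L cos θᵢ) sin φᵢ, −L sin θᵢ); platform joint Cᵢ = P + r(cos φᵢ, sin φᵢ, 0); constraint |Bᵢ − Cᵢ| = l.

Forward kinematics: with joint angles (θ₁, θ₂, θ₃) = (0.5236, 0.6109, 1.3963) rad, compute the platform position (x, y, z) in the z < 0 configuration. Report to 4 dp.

(0.1079, 0.1582, -0.4805)

φ1=0.0°: virtual centre (0.2659, 0.0000, -0.0900), radius l
centre 2 = (0.2574·cos120.0°, 0.2574·sin120.0°, -0.1032) = (-0.1287, 0.2230, -0.1032)
φ3=240.0°: virtual centre (-0.0706, -0.1223, -0.1773), radius l
eliminate P² terms by subtracting sphere 1 from 2 and 3
linear system: -0.7892x+0.4459y = -0.0019−-0.0265z; -0.6730x+-0.2447y = -0.0274−-0.1745z
det = 0.4932;  x = 0.0257+-0.1709z,  y = 0.0413+-0.2431z
into |P−centre ₁|² = l²: 1.0883z² + 0.2420z + -0.1350 = 0;  Δ = 0.6463;  z = -0.4805 or 0.2582 → z<0 root = -0.4805
x = 0.1079, y = 0.1582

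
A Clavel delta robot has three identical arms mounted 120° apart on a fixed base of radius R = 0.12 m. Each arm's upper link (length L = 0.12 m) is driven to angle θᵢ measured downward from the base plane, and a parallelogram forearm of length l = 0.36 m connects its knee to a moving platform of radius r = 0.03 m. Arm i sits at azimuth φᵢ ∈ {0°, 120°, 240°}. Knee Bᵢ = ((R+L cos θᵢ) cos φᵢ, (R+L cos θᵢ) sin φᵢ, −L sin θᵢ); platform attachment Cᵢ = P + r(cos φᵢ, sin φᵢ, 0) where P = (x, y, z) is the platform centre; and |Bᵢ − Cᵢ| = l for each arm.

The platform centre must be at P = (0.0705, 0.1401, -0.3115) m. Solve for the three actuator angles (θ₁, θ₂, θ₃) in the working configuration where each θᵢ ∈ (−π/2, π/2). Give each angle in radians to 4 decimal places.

rotate P by −φ1: (0.0705, 0.1401, -0.3115)
  A cos θ + B sin θ = C:  0.0195·cos θ + -0.3115·sin θ = -0.0077
  √(A²+B²)=0.3121;  θ1 = -1.5083+1.5954 ≈ 0.0871
φ2=120.0° → target in arm frame (0.0861, -0.1311)
  e−x'=0.0039;  (l²−L²−(e−x')²−y'²−z²)/2L = 0.0040
  √(A²+B²)=0.3115;  θ2 = -1.5582+1.5579 ≈ -0.0003
φ3=240.0° → target in arm frame (-0.1566, -0.0090)
  A=0.2466, B=-0.3115, C=(l²−L²−A²−y'²−z²)/(2L)=-0.1780
  θ3 = atan2(B,A) + arccos(C/0.3973) = 1.1341

θ₁ = 0.0871, θ₂ = -0.0003, θ₃ = 1.1341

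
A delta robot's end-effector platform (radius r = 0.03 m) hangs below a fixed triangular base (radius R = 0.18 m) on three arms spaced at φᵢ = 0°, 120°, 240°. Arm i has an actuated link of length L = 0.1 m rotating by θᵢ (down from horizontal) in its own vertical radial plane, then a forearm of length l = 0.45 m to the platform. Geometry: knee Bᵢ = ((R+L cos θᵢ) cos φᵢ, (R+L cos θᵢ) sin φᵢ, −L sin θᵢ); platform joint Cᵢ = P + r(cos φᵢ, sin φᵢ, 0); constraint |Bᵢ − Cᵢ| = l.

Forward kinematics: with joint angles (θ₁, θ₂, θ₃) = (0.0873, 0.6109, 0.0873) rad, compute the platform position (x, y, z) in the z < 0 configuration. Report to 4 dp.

arm 1 at φ=0.0°: (R−r)+L cos θ1 = 0.2496;  S1 = (0.2496, 0.0000, -0.0087)
S2 = (0.2319·cos120.0°, 0.2319·sin120.0°, -0.0574) = (-0.1160, 0.2008, -0.0574)
arm 3 at φ=240.0°: (R−r)+L cos θ3 = 0.2496;  S3 = (-0.1248, -0.2162, -0.0087)
subtract pairs → two planes through P
linear system: -0.7312x+0.4017y = -0.0053−-0.0973z; -0.7489x+-0.4324y = 0.0000−0.0000z
Cramer: x(z) = 0.0037-0.0682z;  y(z) = -0.0064+0.1181z
sphere 1 gives Az²+Bz+C=0 with A=1.0186, B=0.0494, C=-0.1419;  B²−4AC=0.5807;  roots -0.3983, 0.3498;  negative root z = -0.3983
x = 0.0309, y = -0.0535

(0.0309, -0.0535, -0.3983)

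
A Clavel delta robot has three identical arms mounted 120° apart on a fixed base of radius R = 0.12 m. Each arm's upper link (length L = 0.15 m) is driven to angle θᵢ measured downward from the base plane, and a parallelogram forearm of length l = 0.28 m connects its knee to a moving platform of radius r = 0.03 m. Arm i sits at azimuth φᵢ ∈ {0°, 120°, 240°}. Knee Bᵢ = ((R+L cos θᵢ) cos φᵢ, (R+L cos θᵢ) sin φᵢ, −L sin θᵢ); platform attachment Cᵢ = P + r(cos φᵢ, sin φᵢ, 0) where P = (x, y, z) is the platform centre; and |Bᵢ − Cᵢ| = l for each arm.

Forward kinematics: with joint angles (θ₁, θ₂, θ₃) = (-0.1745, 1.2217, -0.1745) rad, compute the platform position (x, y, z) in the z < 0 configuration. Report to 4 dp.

φ1=0.0°: virtual centre (0.2377, 0.0000, 0.0260), radius l
φ2=120.0°: virtual centre (-0.0707, 0.1224, -0.1410), radius l
φ3=240.0°: virtual centre (-0.1189, -0.2059, 0.0260), radius l
subtract pairs → two planes through P
linear system: -0.6168x+0.2448y = -0.0174−-0.3340z; -0.7132x+-0.4117y = 0.0000−0.0000z
det = 0.4285;  x = 0.0167+-0.3209z,  y = -0.0289+0.5559z
sphere 1 gives Az²+Bz+C=0 with A=1.4120, B=0.0577, C=-0.0280;  B²−4AC=0.1616;  roots -0.1628, 0.1219;  negative root z = -0.1628
x = 0.0689, y = -0.1194

(0.0689, -0.1194, -0.1628)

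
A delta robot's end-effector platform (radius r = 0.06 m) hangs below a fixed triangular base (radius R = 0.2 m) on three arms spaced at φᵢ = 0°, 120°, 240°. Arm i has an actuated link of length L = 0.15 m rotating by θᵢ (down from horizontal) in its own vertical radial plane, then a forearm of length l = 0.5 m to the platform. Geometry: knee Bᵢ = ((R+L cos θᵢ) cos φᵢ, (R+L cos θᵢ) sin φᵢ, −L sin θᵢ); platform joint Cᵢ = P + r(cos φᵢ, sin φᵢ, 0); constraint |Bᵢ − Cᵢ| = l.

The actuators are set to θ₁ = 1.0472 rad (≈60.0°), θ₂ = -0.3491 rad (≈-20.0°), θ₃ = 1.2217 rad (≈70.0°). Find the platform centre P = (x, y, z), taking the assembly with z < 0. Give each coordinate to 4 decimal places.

(-0.0961, 0.2301, -0.4465)

φ1=0.0°: virtual centre (0.2150, 0.0000, -0.1299), radius l
centre 2 = (0.2810·cos120.0°, 0.2810·sin120.0°, 0.0513) = (-0.1405, 0.2433, 0.0513)
centre 3 = (0.1913·cos240.0°, 0.1913·sin240.0°, -0.1410) = (-0.0957, -0.1657, -0.1410)
|centre ₂|²−|centre ₁|² = 0.0185;  |centre ₃|²−|centre ₁|² = -0.0066
linear system: -0.7110x+0.4866y = 0.0185−0.3624z; -0.6213x+-0.3314y = -0.0066−-0.0221z
det = 0.5379;  x = -0.0054+0.2033z,  y = 0.0301+-0.4478z
into |P−centre ₁|² = l²: 1.2418z² + 0.1433z + -0.1837 = 0;  Δ = 0.9328;  z = -0.4465 or 0.3312 → z<0 root = -0.4465
x = -0.0961, y = 0.2301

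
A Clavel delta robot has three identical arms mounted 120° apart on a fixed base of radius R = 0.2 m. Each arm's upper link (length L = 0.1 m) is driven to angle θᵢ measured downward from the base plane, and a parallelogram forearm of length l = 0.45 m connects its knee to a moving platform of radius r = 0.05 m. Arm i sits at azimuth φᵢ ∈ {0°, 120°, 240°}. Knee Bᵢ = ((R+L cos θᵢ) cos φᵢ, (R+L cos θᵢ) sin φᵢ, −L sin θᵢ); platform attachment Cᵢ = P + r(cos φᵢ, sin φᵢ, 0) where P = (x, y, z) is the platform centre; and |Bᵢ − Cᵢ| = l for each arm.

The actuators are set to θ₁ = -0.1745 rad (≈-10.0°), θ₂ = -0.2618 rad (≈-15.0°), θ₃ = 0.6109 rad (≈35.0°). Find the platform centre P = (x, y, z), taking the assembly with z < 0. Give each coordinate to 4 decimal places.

(0.0386, 0.0808, -0.3724)

S1 = (0.2485·cos0.0°, 0.2485·sin0.0°, 0.0174) = (0.2485, 0.0000, 0.0174)
S2 = (0.2466·cos120.0°, 0.2466·sin120.0°, 0.0259) = (-0.1233, 0.2136, 0.0259)
S3 = (0.2319·cos240.0°, 0.2319·sin240.0°, -0.0574) = (-0.1160, -0.2008, -0.0574)
subtract pairs → two planes through P
[-0.7436 0.4271 0.0170]·P = -0.0006;  [-0.7289 -0.4017 -0.1494]·P = -0.0050
det = 0.6100;  x = 0.0039+-0.0934z,  y = 0.0054+-0.2025z
into |P−S₁|² = l²: 1.0497z² + 0.0088z + -0.1423 = 0;  Δ = 0.5977;  z = -0.3724 or 0.3640 → z<0 root = -0.3724
x = 0.0386, y = 0.0808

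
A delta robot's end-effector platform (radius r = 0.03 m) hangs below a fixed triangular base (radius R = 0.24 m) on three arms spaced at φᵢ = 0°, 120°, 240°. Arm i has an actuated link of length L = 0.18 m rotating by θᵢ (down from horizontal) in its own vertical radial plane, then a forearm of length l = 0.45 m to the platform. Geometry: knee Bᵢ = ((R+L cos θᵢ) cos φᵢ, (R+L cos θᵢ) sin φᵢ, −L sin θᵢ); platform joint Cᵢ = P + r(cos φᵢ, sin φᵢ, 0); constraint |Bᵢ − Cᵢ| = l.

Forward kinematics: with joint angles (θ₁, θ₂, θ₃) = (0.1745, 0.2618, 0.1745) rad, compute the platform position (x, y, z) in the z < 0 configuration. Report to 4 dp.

(0.0042, -0.0072, -0.2672)

arm 1 at φ=0.0°: e+L cos θ1 = 0.3873;  O1 = (0.3873, 0.0000, -0.0313)
O2 = (0.3839·cos120.0°, 0.3839·sin120.0°, -0.0466) = (-0.1919, 0.3324, -0.0466)
φ3=240.0°: virtual centre (-0.1936, -0.3354, -0.0313), radius l
eliminate P² terms by subtracting sphere 1 from 2 and 3
plane₁₂: -1.1584x+0.6649y+-0.0307z = -0.0014
Cramer: x(z) = 0.0006-0.0133z;  y(z) = -0.0011+0.0230z
quadratic in z: (1.0007)z²+(0.0727)z+(-0.0520)=0, √Δ=0.4621 → z ∈ {-0.2672, 0.1946}; z = -0.2672 (taking z<0)
x = 0.0042, y = -0.0072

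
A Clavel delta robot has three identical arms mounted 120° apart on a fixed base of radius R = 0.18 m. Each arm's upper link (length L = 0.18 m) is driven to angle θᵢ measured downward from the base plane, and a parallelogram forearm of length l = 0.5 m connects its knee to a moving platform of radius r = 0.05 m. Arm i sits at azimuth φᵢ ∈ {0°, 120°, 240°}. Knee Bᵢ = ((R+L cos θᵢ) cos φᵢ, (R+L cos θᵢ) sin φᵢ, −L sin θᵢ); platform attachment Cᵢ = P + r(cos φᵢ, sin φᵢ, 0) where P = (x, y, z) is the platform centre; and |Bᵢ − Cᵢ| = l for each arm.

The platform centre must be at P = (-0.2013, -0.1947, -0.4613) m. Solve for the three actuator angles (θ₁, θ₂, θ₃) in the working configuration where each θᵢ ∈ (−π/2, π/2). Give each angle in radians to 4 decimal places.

φ1=0.0° → target in arm frame (-0.2013, -0.1947)
  e−x'=0.3313;  (l²−L²−(e−x')²−y'²−z²)/2L = -0.3968
  θ1 = atan2(B,A) + arccos(C/0.5679) = 1.3965
arm 2 (φ=120.0°): x'=-0.0680, y'=0.2717
  A=0.1980, B=-0.4613, C=(l²−L²−A²−y'²−z²)/(2L)=-0.3006
  γ=atan2(-0.4613,0.1980)=-1.1654;  ψ=arccos(-0.5987)=2.2127;  θ2=γ+ψ≈1.0473
φ3=240.0° → target in arm frame (0.2693, -0.0770)
  e−x'=-0.1393;  (l²−L²−(e−x')²−y'²−z²)/2L = -0.0570
  √(A²+B²)=0.4819;  θ3 = -1.8640+1.6894 ≈ -0.1746

θ₁ = 1.3965, θ₂ = 1.0473, θ₃ = -0.1746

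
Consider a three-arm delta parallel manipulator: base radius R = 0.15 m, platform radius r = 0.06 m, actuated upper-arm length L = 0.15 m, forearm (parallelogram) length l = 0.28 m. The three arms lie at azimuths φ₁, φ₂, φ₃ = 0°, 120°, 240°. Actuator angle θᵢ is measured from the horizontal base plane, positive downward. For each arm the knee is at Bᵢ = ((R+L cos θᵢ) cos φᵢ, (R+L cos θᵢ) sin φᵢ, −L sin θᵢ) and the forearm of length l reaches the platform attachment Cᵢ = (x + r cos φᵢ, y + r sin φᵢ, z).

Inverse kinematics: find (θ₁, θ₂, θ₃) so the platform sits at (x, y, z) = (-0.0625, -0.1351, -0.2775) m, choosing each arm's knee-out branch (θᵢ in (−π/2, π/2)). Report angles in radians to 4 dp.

θ₁ = 1.2222, θ₂ = 1.3094, θ₃ = 0.0875

rotate P by −φ1: (-0.0625, -0.1351, -0.2775)
  A cos θ + B sin θ = C:  0.1525·cos θ + -0.2775·sin θ = -0.2087
  θ1 = atan2(B,A) + arccos(C/0.3166) = 1.2222
arm 2 (φ=120.0°): x'=-0.0858, y'=0.1217
  A=0.1758, B=-0.2775, C=(l²−L²−A²−y'²−z²)/(2L)=-0.2227
  √(A²+B²)=0.3285;  θ2 = -1.0062+2.3157 ≈ 1.3094
φ3=240.0° → target in arm frame (0.1483, 0.0134)
  A cos θ + B sin θ = C:  -0.0583·cos θ + -0.2775·sin θ = -0.0823
  γ=atan2(-0.2775,-0.0583)=-1.7777;  ψ=arccos(-0.2901)=1.8652;  θ3=γ+ψ≈0.0875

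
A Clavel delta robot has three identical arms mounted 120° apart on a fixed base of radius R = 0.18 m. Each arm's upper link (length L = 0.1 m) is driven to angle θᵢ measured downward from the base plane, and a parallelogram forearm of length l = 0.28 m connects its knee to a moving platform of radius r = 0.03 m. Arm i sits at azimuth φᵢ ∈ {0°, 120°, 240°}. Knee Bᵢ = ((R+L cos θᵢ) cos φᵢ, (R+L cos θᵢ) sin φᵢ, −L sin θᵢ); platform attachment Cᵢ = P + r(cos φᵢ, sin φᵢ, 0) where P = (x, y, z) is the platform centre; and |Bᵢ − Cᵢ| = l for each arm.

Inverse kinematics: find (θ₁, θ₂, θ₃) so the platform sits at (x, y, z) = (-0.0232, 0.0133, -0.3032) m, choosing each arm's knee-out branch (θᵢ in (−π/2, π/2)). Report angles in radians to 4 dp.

θ₁ = 1.3963, θ₂ = 1.0469, θ₃ = 1.2216

rotate P by −φ1: (-0.0232, 0.0133, -0.3032)
  A=0.1732, B=-0.3032, C=(l²−L²−A²−y'²−z²)/(2L)=-0.2685
  √(A²+B²)=0.3492;  θ1 = -1.0518+2.4481 ≈ 1.3963
φ2=120.0° → target in arm frame (0.0231, 0.0134)
  A=0.1269, B=-0.3032, C=(l²−L²−A²−y'²−z²)/(2L)=-0.1990
  γ=atan2(-0.3032,0.1269)=-1.1745;  ψ=arccos(-0.6056)=2.2213;  θ2=γ+ψ≈1.0469
φ3=240.0° → target in arm frame (0.0001, -0.0267)
  A cos θ + B sin θ = C:  0.1499·cos θ + -0.3032·sin θ = -0.2336
  θ3 = atan2(B,A) + arccos(C/0.3382) = 1.2216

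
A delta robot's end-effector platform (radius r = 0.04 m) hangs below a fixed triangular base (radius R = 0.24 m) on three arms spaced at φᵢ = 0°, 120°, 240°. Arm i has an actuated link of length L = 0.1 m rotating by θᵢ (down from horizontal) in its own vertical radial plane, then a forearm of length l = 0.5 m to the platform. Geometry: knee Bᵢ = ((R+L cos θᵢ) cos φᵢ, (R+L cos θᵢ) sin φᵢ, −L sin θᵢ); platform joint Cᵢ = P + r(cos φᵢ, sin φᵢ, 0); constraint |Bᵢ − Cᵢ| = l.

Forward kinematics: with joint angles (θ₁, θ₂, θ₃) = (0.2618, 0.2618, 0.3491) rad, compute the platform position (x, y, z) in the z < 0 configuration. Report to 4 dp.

(0.0047, 0.0081, -0.4317)

φ1=0.0°: virtual centre (0.2966, 0.0000, -0.0259), radius l
S2 = (0.2966·cos120.0°, 0.2966·sin120.0°, -0.0259) = (-0.1483, 0.2569, -0.0259)
S3 = (0.2940·cos240.0°, 0.2940·sin240.0°, -0.0342) = (-0.1470, -0.2546, -0.0342)
|S₂|²−|S₁|² = 0.0000;  |S₃|²−|S₁|² = -0.0010
linear system: -0.8898x+0.5137y = 0.0000−0.0000z; -0.8872x+-0.5092y = -0.0010−-0.0166z
det = 0.9088;  x = 0.0006+-0.0094z,  y = 0.0010+-0.0163z
into |P−S₁|² = l²: 1.0004z² + 0.0573z + -0.1617 = 0;  Δ = 0.6504;  z = -0.4317 or 0.3744 → z<0 root = -0.4317
x = 0.0047, y = 0.0081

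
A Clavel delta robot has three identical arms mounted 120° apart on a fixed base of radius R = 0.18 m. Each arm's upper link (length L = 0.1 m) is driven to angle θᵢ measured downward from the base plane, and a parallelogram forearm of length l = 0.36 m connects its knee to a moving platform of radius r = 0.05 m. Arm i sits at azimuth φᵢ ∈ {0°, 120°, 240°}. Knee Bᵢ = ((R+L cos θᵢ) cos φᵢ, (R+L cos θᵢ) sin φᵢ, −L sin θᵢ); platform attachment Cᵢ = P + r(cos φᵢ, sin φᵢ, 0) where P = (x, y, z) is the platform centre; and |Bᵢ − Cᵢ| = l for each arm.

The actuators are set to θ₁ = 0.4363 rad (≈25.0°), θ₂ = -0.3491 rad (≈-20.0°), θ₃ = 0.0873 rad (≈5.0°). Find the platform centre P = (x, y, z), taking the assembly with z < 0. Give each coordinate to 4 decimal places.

(-0.0486, 0.0290, -0.2794)

S1 = (0.2206·cos0.0°, 0.2206·sin0.0°, -0.0423) = (0.2206, 0.0000, -0.0423)
φ2=120.0°: virtual centre (-0.1120, 0.1940, 0.0342), radius l
S3 = (0.2296·cos240.0°, 0.2296·sin240.0°, -0.0087) = (-0.1148, -0.1989, -0.0087)
|S₂|²−|S₁|² = 0.0009;  |S₃|²−|S₁|² = 0.0023
[-0.6652 0.3879 0.1529]·P = 0.0009;  [-0.6709 -0.3977 0.0671]·P = 0.0023
Cramer: x(z) = -0.0024+0.1655z;  y(z) = -0.0019-0.1105z
quadratic in z: (1.0396)z²+(0.0111)z+(-0.0781)=0, √Δ=0.5699 → z ∈ {-0.2794, 0.2688}; z = -0.2794 (taking z<0)
x = -0.0486, y = 0.0290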